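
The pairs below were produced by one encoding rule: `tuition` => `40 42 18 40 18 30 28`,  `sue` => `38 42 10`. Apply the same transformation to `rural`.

36 42 36 2 24

t(#20)→40 and u(#21)→42: differences scale by 2, so n = 2·pos + 0. With a=1..z=26, the number is 2·pos.
On rural: r=18→36, u=21→42, r=18→36, a=1→2, l=12→24.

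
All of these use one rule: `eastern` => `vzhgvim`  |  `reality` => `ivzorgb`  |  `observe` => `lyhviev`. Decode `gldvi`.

tower

Each pair mirrors across the alphabet (e↔v, a↔z, s↔h): positions sum to 25. This is the alphabet-reversal cipher (Atbash): a becomes z, b becomes y, etc.
Reversing it on gldvi: g↔t, l↔o, d↔w, v↔e, i↔r.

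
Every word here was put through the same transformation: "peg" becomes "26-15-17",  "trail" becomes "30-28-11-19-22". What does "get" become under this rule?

17-15-30

The number is (letter's place in the alphabet, a=1) + 10.
On get: g=7→17, e=5→15, t=20→30.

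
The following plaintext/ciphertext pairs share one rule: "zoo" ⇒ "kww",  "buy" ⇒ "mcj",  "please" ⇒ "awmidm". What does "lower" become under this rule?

The shift depends on letter class: consonant z→k is +11, but vowel o→w is +8. Two shifts are in play — +8 for a/e/i/o/u, +11 for every other letter.
On lower: l(cons)+11=w, o(vowel)+8=w, w(cons)+11=h, e(vowel)+8=m, r(cons)+11=c.

wwhmc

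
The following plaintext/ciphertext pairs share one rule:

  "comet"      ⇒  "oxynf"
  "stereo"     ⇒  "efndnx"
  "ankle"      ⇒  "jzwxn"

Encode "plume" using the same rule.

bxdyn

The rule splits by letter class: vowels +9, consonants +12.
On plume: p(cons)+12=b, l(cons)+12=x, u(vowel)+9=d, m(cons)+12=y, e(vowel)+9=n.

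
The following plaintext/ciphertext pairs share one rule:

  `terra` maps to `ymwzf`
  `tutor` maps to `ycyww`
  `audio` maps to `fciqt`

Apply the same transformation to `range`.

Shifts by position in terra: pos 0: t→y (+5), pos 1: e→m (+8), pos 2: r→w (+5), pos 3: r→z (+8) — repeating every 2. The shifts repeat in a cycle of length 2: positions 0,1,… shift by +5, +8, then the pattern repeats.
On range: r+5=w, a+8=i, n+5=s, g+8=o, e+5=j.

wisoj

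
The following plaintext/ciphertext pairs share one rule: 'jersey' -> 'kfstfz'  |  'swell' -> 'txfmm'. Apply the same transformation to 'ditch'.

Every letter moves 1 place later in the alphabet, wrapping around z→a.
For ditch: d+1=e, i+1=j, t+1=u, c+1=d, h+1=i.

ejudi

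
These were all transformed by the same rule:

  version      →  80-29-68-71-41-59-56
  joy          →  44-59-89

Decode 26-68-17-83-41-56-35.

The formula is n = 3×(alphabet index, a=1) + 14.
Decoding 26-68-17-83-41-56-35: 26→(26−14)÷3=4=d, 68→(68−14)÷3=18=r, 17→(17−14)÷3=1=a, 83→(83−14)÷3=23=w, 41→(41−14)÷3=9=i, 56→(56−14)÷3=14=n, 35→(35−14)÷3=7=g.

drawing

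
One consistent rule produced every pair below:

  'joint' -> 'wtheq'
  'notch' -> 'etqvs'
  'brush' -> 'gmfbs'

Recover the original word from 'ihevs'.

j(9)→w(22) and o(14)→t(19) fit y≡15x+17 (mod 26); the inverse of 15 mod 26 is 7. Treating letters as 0–25, the rule is x ↦ 15x + 17 (mod 26).
Reversing it on ihevs: i(8)→7·(8−17)≡15=p; h(7)→7·(7−17)≡8=i; e(4)→7·(4−17)≡13=n; v(21)→7·(21−17)≡2=c; s(18)→7·(18−17)≡7=h (all mod 26).

pinch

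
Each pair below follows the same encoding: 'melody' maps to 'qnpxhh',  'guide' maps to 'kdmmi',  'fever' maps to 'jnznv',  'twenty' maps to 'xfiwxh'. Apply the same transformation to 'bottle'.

fxxcpn

Shifts by position in melody: pos 0: m→q (+4), pos 1: e→n (+9), pos 2: l→p (+4), pos 3: o→x (+9) — repeating every 2. The shifts repeat in a cycle of length 2: positions 0,1,… shift by +4, +9, then the pattern repeats.
Applying it to bottle: b+4=f, o+9=x, t+4=x, t+9=c, l+4=p, e+9=n.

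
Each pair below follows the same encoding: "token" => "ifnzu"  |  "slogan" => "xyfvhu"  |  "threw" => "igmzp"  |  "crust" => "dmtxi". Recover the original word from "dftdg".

t(19)→i(8) and o(14)→f(5) fit y≡11x+7 (mod 26); the inverse of 11 mod 26 is 19. This is an affine cipher: with a=0,…,z=25, each position x becomes (11x+7) mod 26.
Reversing it on dftdg: d(3)→19·(3−7)≡2=c; f(5)→19·(5−7)≡14=o; t(19)→19·(19−7)≡20=u; d(3)→19·(3−7)≡2=c; g(6)→19·(6−7)≡7=h (all mod 26).

couch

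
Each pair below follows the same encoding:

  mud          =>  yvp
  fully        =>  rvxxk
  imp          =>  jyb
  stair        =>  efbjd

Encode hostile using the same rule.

tpefjxf

The shift depends on letter class: consonant m→y is +12, but vowel u→v is +1. The rule splits by letter class: vowels +1, consonants +12.
Applying it to hostile: h(cons)+12=t, o(vowel)+1=p, s(cons)+12=e, t(cons)+12=f, i(vowel)+1=j, l(cons)+12=x, e(vowel)+1=f.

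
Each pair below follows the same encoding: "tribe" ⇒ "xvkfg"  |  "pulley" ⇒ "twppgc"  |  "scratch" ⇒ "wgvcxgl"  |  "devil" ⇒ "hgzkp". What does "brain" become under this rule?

fvckr

The shift depends on letter class: consonant t→x is +4, but vowel i→k is +2. Two shifts are in play — +2 for a/e/i/o/u, +4 for every other letter.
On brain: b(cons)+4=f, r(cons)+4=v, a(vowel)+2=c, i(vowel)+2=k, n(cons)+4=r.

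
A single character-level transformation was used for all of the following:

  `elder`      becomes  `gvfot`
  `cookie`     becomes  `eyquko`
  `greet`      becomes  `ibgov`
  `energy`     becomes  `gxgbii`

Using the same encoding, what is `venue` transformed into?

Shifts by position in elder: pos 0: e→g (+2), pos 1: l→v (+10), pos 2: d→f (+2), pos 3: e→o (+10) — repeating every 2. It's a Vigenère-style cipher with numeric key [2,10]: position i shifts by key[i mod 2].
Applying it to venue: v+2=x, e+10=o, n+2=p, u+10=e, e+2=g.

xopeg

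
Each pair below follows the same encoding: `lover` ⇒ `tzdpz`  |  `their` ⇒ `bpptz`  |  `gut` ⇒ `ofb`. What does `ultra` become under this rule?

ftbzl

The shift depends on letter class: consonant l→t is +8, but vowel o→z is +11. Two shifts are in play — +11 for a/e/i/o/u, +8 for every other letter.
Applying it to ultra: u(vowel)+11=f, l(cons)+8=t, t(cons)+8=b, r(cons)+8=z, a(vowel)+11=l.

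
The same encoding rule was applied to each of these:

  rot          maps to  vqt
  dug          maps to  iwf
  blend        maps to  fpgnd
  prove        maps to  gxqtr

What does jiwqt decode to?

rough

Two steps: reverse the string, then apply a Caesar shift of +2.
Undoing it on jiwqt: shift back: j−2=h, i−2=g, w−2=u, q−2=o, t−2=r → hguor; then reverse → rough.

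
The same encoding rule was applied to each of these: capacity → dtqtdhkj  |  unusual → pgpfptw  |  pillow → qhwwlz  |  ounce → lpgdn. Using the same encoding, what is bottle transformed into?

c(2)→d(3) and a(0)→t(19) fit y≡5x+19 (mod 26); the inverse of 5 mod 26 is 21. This is an affine cipher: with a=0,…,z=25, each position x becomes (5x+19) mod 26.
On bottle: b(1)→5·1+19≡24=y; o(14)→5·14+19≡11=l; t(19)→5·19+19≡10=k; t(19)→5·19+19≡10=k; l(11)→5·11+19≡22=w; e(4)→5·4+19≡13=n (all mod 26).

ylkkwn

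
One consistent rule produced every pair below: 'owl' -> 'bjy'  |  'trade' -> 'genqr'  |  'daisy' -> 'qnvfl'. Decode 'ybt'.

log

Compare letters: o→b is +13, w→j is +13, l→y is +13 — a constant shift. This is a Caesar cipher with shift 13.
Reversing it on ybt: y−13=l, b−13=o, t−13=g.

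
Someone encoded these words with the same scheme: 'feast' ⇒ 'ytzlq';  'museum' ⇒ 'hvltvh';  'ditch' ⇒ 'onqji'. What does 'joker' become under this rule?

f(5)→y(24) and e(4)→t(19) fit y≡5x+25 (mod 26); the inverse of 5 mod 26 is 21. This is an affine cipher: with a=0,…,z=25, each position x becomes (5x+25) mod 26.
For joker: j(9)→5·9+25≡18=s; o(14)→5·14+25≡17=r; k(10)→5·10+25≡23=x; e(4)→5·4+25≡19=t; r(17)→5·17+25≡6=g (all mod 26).

srxtg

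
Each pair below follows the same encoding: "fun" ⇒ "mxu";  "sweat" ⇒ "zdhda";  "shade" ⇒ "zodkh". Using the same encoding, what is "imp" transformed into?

The shift depends on letter class: consonant f→m is +7, but vowel u→x is +3. The rule splits by letter class: vowels +3, consonants +7.
Applying it to imp: i(vowel)+3=l, m(cons)+7=t, p(cons)+7=w.

ltw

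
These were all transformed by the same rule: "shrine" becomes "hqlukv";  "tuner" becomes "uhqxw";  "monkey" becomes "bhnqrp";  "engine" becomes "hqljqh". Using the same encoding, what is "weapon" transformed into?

qrsdhz

The output letters match the input read backwards, each shifted +3: shrine reversed is enirhs. Read the word backwards and shift each letter +3.
On weapon: reverse → nopaew; then shift: n+3=q, o+3=r, p+3=s, a+3=d, e+3=h, w+3=z.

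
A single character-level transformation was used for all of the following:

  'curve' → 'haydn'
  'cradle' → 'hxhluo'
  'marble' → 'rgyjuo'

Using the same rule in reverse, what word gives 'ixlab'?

dress

In curve: c→h is +5, u→a is +6, r→y is +7, v→d is +8 — the shift increases by 1 each position. The shift increases by 1 at each position, starting from +5: 5, 6, 7, ….
Reversing it on ixlab: i−5=d, x−6=r, l−7=e, a−8=s, b−9=s.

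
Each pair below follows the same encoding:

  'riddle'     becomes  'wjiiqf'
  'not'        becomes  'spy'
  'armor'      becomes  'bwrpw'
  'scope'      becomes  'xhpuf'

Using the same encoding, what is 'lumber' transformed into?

qvrgfw

The shift depends on letter class: consonant r→w is +5, but vowel i→j is +1. The rule splits by letter class: vowels +1, consonants +5.
For lumber: l(cons)+5=q, u(vowel)+1=v, m(cons)+5=r, b(cons)+5=g, e(vowel)+1=f, r(cons)+5=w.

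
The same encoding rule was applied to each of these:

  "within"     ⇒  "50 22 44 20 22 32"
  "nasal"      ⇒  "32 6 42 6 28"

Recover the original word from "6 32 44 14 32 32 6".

Each letter becomes 2×(its alphabet position, a=1..z=26) + 4.
Decoding 6 32 44 14 32 32 6: 6→(6−4)÷2=1=a, 32→(32−4)÷2=14=n, 44→(44−4)÷2=20=t, 14→(14−4)÷2=5=e, 32→(32−4)÷2=14=n, 32→(32−4)÷2=14=n, 6→(6−4)÷2=1=a.

antenna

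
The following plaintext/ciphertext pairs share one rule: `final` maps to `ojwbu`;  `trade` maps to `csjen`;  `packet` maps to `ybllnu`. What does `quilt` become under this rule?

The shifts repeat in a cycle of length 2: positions 0,1,… shift by +9, +1, then the pattern repeats.
Applying it to quilt: q+9=z, u+1=v, i+9=r, l+1=m, t+9=c.

zvrmc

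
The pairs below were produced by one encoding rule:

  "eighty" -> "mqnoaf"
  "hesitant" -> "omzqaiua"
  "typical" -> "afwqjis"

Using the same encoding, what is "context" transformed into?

The rule splits by letter class: vowels +8, consonants +7.
Applying it to context: c(cons)+7=j, o(vowel)+8=w, n(cons)+7=u, t(cons)+7=a, e(vowel)+8=m, x(cons)+7=e, t(cons)+7=a.

jwuamea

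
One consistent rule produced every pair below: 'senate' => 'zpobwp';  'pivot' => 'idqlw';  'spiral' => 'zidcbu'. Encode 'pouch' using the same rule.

iltvg

s(18)→z(25) and e(4)→p(15) fit y≡23x+1 (mod 26); the inverse of 23 mod 26 is 17. Each letter's alphabet position (a=0..z=25) is mapped through 23·x+1 mod 26 — an affine cipher.
For pouch: p(15)→23·15+1≡8=i; o(14)→23·14+1≡11=l; u(20)→23·20+1≡19=t; c(2)→23·2+1≡21=v; h(7)→23·7+1≡6=g (all mod 26).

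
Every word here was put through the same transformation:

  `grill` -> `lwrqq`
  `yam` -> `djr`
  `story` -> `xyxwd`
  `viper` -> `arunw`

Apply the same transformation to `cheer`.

The shift depends on letter class: consonant g→l is +5, but vowel i→r is +9. Two shifts are in play — +9 for a/e/i/o/u, +5 for every other letter.
Applying it to cheer: c(cons)+5=h, h(cons)+5=m, e(vowel)+9=n, e(vowel)+9=n, r(cons)+5=w.

hmnnw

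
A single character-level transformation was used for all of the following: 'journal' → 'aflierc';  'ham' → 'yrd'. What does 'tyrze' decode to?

Each letter is shifted forward by 17 in the alphabet (a Caesar shift of +17).
Reversing it on tyrze: t−17=c, y−17=h, r−17=a, z−17=i, e−17=n.

chain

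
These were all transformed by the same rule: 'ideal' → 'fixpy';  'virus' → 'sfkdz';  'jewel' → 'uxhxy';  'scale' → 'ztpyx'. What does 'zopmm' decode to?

Each letter's alphabet position (a=0..z=25) is mapped through 15·x+15 mod 26 — an affine cipher.
Decoding zopmm: z(25)→7·(25−15)≡18=s; o(14)→7·(14−15)≡19=t; p(15)→7·(15−15)≡0=a; m(12)→7·(12−15)≡5=f; m(12)→7·(12−15)≡5=f (all mod 26).

staff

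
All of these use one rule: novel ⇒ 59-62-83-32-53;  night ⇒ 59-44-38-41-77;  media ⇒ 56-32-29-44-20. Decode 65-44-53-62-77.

pilot

n(#14)→59 and o(#15)→62: differences scale by 3, so n = 3·pos + 17. Each letter becomes 3×(its alphabet position, a=1..z=26) + 17.
Decoding 65-44-53-62-77: 65→(65−17)÷3=16=p, 44→(44−17)÷3=9=i, 53→(53−17)÷3=12=l, 62→(62−17)÷3=15=o, 77→(77−17)÷3=20=t.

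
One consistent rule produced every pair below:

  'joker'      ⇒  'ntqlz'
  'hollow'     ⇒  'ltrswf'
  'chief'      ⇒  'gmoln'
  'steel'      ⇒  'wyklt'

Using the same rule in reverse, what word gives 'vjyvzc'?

resort

The shift increases by 1 at each position, starting from +4: 4, 5, 6, ….
Decoding vjyvzc: v−4=r, j−5=e, y−6=s, v−7=o, z−8=r, c−9=t.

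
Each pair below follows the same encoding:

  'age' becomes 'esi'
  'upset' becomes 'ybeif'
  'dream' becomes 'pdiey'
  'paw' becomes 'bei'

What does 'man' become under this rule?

The shift depends on letter class: consonant g→s is +12, but vowel a→e is +4. Two shifts are in play — +4 for a/e/i/o/u, +12 for every other letter.
On man: m(cons)+12=y, a(vowel)+4=e, n(cons)+12=z.

yez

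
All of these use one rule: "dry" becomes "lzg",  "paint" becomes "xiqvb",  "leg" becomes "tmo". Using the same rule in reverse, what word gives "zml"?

Compare letters: d→l is +8, r→z is +8, y→g is +8 — a constant shift. It's a constant shift of +8 (ROT8).
Reversing it on zml: z−8=r, m−8=e, l−8=d.

red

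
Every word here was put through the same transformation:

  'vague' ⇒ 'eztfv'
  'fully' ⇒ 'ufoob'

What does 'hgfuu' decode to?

Each pair mirrors across the alphabet (v↔e, a↔z, g↔t): positions sum to 25. Letters are reflected about the middle of the alphabet (position → 25−position): Atbash.
Reversing it on hgfuu: h↔s, g↔t, f↔u, u↔f, u↔f.

stuff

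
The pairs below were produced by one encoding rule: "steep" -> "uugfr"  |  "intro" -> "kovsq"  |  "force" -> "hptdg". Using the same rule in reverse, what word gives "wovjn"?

It's a Vigenère-style cipher with numeric key [2,1]: position i shifts by key[i mod 2].
Reversing it on wovjn: w−2=u, o−1=n, v−2=t, j−1=i, n−2=l.

until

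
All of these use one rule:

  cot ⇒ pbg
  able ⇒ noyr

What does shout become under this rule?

fubhg

Compare letters: c→p is +13, o→b is +13, t→g is +13 — a constant shift. Every letter moves 13 places later in the alphabet, wrapping around z→a.
On shout: s+13=f, h+13=u, o+13=b, u+13=h, t+13=g.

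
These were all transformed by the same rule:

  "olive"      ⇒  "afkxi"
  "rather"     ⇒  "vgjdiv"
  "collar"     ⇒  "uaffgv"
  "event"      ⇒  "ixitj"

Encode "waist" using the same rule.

egkcj

o(14)→a(0) and l(11)→f(5) fit y≡7x+6 (mod 26); the inverse of 7 mod 26 is 15. Treating letters as 0–25, the rule is x ↦ 7x + 6 (mod 26).
Applying it to waist: w(22)→7·22+6≡4=e; a(0)→7·0+6≡6=g; i(8)→7·8+6≡10=k; s(18)→7·18+6≡2=c; t(19)→7·19+6≡9=j (all mod 26).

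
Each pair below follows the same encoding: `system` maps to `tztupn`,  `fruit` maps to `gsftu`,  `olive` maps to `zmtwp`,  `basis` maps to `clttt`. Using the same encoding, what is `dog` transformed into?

ezh

The shift depends on letter class: consonant s→t is +1, but vowel e→p is +11. Vowels shift forward by 11 and consonants shift forward by 1.
For dog: d(cons)+1=e, o(vowel)+11=z, g(cons)+1=h.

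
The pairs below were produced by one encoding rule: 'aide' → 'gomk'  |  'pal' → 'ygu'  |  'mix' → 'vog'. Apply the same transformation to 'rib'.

aok

Two shifts are in play — +6 for a/e/i/o/u, +9 for every other letter.
For rib: r(cons)+9=a, i(vowel)+6=o, b(cons)+9=k.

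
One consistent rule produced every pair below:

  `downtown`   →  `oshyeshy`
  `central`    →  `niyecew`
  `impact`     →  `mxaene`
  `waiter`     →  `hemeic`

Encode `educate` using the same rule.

ioyneei

The shift depends on letter class: consonant d→o is +11, but vowel o→s is +4. Vowels shift forward by 4 and consonants shift forward by 11.
Applying it to educate: e(vowel)+4=i, d(cons)+11=o, u(vowel)+4=y, c(cons)+11=n, a(vowel)+4=e, t(cons)+11=e, e(vowel)+4=i.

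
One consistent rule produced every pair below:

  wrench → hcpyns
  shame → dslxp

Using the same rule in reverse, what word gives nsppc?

cheer

Compare letters: w→h is +11, r→c is +11, e→p is +11 — a constant shift. It's a constant shift of +11 (ROT11).
Decoding nsppc: n−11=c, s−11=h, p−11=e, p−11=e, c−11=r.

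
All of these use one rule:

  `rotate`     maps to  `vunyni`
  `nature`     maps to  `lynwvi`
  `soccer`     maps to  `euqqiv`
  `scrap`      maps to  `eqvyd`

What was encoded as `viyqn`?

react

r(17)→v(21) and o(14)→u(20) fit y≡9x+24 (mod 26); the inverse of 9 mod 26 is 3. Treating letters as 0–25, the rule is x ↦ 9x + 24 (mod 26).
Undoing it on viyqn: v(21)→3·(21−24)≡17=r; i(8)→3·(8−24)≡4=e; y(24)→3·(24−24)≡0=a; q(16)→3·(16−24)≡2=c; n(13)→3·(13−24)≡19=t (all mod 26).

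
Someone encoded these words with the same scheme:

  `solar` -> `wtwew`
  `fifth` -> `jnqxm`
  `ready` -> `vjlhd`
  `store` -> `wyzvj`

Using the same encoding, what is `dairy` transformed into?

hftvd

Shifts by position in solar: pos 0: s→w (+4), pos 1: o→t (+5), pos 2: l→w (+11), pos 3: a→e (+4), pos 4: r→w (+5) — repeating every 3. It's a Vigenère-style cipher with numeric key [4,5,11]: position i shifts by key[i mod 3].
On dairy: d+4=h, a+5=f, i+11=t, r+4=v, y+5=d.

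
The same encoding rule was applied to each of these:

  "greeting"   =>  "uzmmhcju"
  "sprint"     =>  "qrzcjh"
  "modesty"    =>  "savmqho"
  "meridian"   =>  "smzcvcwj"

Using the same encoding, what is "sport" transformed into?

g(6)→u(20) and r(17)→z(25) fit y≡17x+22 (mod 26); the inverse of 17 mod 26 is 23. This is an affine cipher: with a=0,…,z=25, each position x becomes (17x+22) mod 26.
Applying it to sport: s(18)→17·18+22≡16=q; p(15)→17·15+22≡17=r; o(14)→17·14+22≡0=a; r(17)→17·17+22≡25=z; t(19)→17·19+22≡7=h (all mod 26).

qrazh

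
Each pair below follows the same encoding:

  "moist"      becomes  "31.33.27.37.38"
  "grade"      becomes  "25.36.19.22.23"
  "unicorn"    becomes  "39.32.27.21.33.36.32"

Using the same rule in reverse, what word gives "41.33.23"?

m is letter #13 and maps to 31: an offset of 18. Letters become their 1-based position plus 18 (so a→19, b→20, …).
Reversing it on 41.33.23: 41→(41−18)÷1=23=w, 33→(33−18)÷1=15=o, 23→(23−18)÷1=5=e.

woe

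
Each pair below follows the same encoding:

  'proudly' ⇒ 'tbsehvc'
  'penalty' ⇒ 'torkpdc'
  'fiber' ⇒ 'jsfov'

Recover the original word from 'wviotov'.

A repeating key of period 2 is used — shifts +4, +10 over and over.
Undoing it on wviotov: w−4=s, v−10=l, i−4=e, o−10=e, t−4=p, o−10=e, v−4=r.

sleeper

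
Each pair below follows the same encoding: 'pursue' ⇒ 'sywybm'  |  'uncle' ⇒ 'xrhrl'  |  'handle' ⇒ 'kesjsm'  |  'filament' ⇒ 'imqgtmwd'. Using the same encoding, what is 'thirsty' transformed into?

wlnxzbh

In pursue: p→s is +3, u→y is +4, r→w is +5, s→y is +6 — the shift increases by 1 each position. Each letter shifts forward by (position + 3), i.e. 3, 4, 5, … — the shift grows by one for each successive letter.
Applying it to thirsty: t+3=w, h+4=l, i+5=n, r+6=x, s+7=z, t+8=b, y+9=h.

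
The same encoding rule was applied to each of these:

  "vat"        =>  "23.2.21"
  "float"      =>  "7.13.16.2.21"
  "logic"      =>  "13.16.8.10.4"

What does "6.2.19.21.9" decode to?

earth

Each letter is replaced by its alphabet position (a=1..z=26) + 1.
Decoding 6.2.19.21.9: 6→(6−1)÷1=5=e, 2→(2−1)÷1=1=a, 19→(19−1)÷1=18=r, 21→(21−1)÷1=20=t, 9→(9−1)÷1=8=h.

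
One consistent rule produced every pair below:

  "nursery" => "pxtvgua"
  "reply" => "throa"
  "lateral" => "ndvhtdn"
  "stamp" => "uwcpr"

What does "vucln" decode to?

trail

Shifts by position in nursery: pos 0: n→p (+2), pos 1: u→x (+3), pos 2: r→t (+2), pos 3: s→v (+3) — repeating every 2. It's a Vigenère-style cipher with numeric key [2,3]: position i shifts by key[i mod 2].
Decoding vucln: v−2=t, u−3=r, c−2=a, l−3=i, n−2=l.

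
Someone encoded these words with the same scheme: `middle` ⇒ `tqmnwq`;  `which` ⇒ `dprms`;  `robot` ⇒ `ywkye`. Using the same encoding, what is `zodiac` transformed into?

In middle: m→t is +7, i→q is +8, d→m is +9, d→n is +10 — the shift increases by 1 each position. The shift increases by 1 at each position, starting from +7: 7, 8, 9, ….
For zodiac: z+7=g, o+8=w, d+9=m, i+10=s, a+11=l, c+12=o.

gwmslo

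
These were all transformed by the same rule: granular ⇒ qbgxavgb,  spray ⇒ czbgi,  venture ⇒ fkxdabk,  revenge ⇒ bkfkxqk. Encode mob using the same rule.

The shift depends on letter class: consonant g→q is +10, but vowel a→g is +6. Two shifts are in play — +6 for a/e/i/o/u, +10 for every other letter.
For mob: m(cons)+10=w, o(vowel)+6=u, b(cons)+10=l.

wul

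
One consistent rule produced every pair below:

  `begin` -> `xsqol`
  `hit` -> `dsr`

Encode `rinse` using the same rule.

The output letters match the input read backwards, each shifted +10: begin reversed is nigeb. Two steps: reverse the string, then apply a Caesar shift of +10.
Applying it to rinse: reverse → esnir; then shift: e+10=o, s+10=c, n+10=x, i+10=s, r+10=b.

ocxsb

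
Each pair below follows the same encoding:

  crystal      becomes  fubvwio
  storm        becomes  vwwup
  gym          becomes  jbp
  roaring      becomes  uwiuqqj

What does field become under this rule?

The shift depends on letter class: consonant c→f is +3, but vowel a→i is +8. Two shifts are in play — +8 for a/e/i/o/u, +3 for every other letter.
For field: f(cons)+3=i, i(vowel)+8=q, e(vowel)+8=m, l(cons)+3=o, d(cons)+3=g.

iqmog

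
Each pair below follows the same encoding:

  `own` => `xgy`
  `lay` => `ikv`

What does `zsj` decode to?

Read the word backwards and shift each letter +10.
Decoding zsj: shift back: z−10=p, s−10=i, j−10=z → piz; then reverse → zip.

zip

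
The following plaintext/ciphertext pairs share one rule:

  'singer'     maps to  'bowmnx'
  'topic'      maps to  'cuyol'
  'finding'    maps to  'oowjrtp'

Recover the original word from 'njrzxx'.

Shifts by position in singer: pos 0: s→b (+9), pos 1: i→o (+6), pos 2: n→w (+9), pos 3: g→m (+6) — repeating every 2. A repeating key of period 2 is used — shifts +9, +6 over and over.
Reversing it on njrzxx: n−9=e, j−6=d, r−9=i, z−6=t, x−9=o, x−6=r.

editor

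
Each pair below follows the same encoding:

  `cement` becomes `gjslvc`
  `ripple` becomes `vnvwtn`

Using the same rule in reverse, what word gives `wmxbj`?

In cement: c→g is +4, e→j is +5, m→s is +6, e→l is +7 — the shift increases by 1 each position. The shift increases by 1 at each position, starting from +4: 4, 5, 6, ….
Decoding wmxbj: w−4=s, m−5=h, x−6=r, b−7=u, j−8=b.

shrub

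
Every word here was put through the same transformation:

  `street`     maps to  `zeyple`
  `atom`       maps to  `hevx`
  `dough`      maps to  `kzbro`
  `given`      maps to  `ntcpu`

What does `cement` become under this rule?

Shifts by position in street: pos 0: s→z (+7), pos 1: t→e (+11), pos 2: r→y (+7), pos 3: e→p (+11) — repeating every 2. It's a Vigenère-style cipher with numeric key [7,11]: position i shifts by key[i mod 2].
For cement: c+7=j, e+11=p, m+7=t, e+11=p, n+7=u, t+11=e.

jptpue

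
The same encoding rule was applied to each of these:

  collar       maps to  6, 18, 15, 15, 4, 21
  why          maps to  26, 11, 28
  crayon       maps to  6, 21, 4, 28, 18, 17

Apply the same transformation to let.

15, 8, 23

c is letter #3 and maps to 6: an offset of 3. Each letter is replaced by its alphabet position (a=1..z=26) + 3.
For let: l=12→15, e=5→8, t=20→23.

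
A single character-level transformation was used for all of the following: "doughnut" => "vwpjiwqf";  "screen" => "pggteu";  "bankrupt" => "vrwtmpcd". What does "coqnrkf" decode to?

diploma

The output letters match the input read backwards, each shifted +2: doughnut reversed is tunhguod. Read the word backwards and shift each letter +2.
Reversing it on coqnrkf: shift back: c−2=a, o−2=m, q−2=o, n−2=l, r−2=p, k−2=i, f−2=d → amolpid; then reverse → diploma.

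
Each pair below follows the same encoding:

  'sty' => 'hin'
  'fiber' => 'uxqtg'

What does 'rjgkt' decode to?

Compare letters: s→h is +15, t→i is +15, y→n is +15 — a constant shift. Each letter is shifted forward by 15 in the alphabet (a Caesar shift of +15).
Reversing it on rjgkt: r−15=c, j−15=u, g−15=r, k−15=v, t−15=e.

curve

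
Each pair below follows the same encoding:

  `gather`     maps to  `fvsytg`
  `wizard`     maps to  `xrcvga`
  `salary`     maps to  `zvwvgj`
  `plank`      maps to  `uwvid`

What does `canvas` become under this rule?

g(6)→f(5) and a(0)→v(21) fit y≡19x+21 (mod 26); the inverse of 19 mod 26 is 11. This is an affine cipher: with a=0,…,z=25, each position x becomes (19x+21) mod 26.
For canvas: c(2)→19·2+21≡7=h; a(0)→19·0+21≡21=v; n(13)→19·13+21≡8=i; v(21)→19·21+21≡4=e; a(0)→19·0+21≡21=v; s(18)→19·18+21≡25=z (all mod 26).

hvievz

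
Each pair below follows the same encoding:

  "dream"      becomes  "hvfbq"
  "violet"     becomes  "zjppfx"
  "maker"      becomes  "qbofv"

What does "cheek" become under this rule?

The shift depends on letter class: consonant d→h is +4, but vowel e→f is +1. Two shifts are in play — +1 for a/e/i/o/u, +4 for every other letter.
Applying it to cheek: c(cons)+4=g, h(cons)+4=l, e(vowel)+1=f, e(vowel)+1=f, k(cons)+4=o.

glffo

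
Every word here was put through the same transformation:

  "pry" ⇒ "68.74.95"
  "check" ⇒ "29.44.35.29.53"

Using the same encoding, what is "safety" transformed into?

77.23.38.35.80.95

The formula is n = 3×(alphabet index, a=1) + 20.
On safety: s=19→77, a=1→23, f=6→38, e=5→35, t=20→80, y=25→95.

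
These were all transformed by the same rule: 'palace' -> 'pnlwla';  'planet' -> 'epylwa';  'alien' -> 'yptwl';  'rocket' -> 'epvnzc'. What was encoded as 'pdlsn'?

chase

The output letters match the input read backwards, each shifted +11: palace reversed is ecalap. Two steps: reverse the string, then apply a Caesar shift of +11.
Decoding pdlsn: shift back: p−11=e, d−11=s, l−11=a, s−11=h, n−11=c → esahc; then reverse → chase.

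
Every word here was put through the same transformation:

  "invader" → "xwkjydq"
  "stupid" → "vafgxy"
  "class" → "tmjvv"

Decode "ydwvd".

dense

i(8)→x(23) and n(13)→w(22) fit y≡5x+9 (mod 26); the inverse of 5 mod 26 is 21. Each letter's alphabet position (a=0..z=25) is mapped through 5·x+9 mod 26 — an affine cipher.
Reversing it on ydwvd: y(24)→21·(24−9)≡3=d; d(3)→21·(3−9)≡4=e; w(22)→21·(22−9)≡13=n; v(21)→21·(21−9)≡18=s; d(3)→21·(3−9)≡4=e (all mod 26).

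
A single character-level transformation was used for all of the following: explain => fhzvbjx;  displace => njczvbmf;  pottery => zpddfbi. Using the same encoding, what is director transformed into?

njbfmdpb

The shift depends on letter class: consonant x→h is +10, but vowel e→f is +1. Vowels shift forward by 1 and consonants shift forward by 10.
On director: d(cons)+10=n, i(vowel)+1=j, r(cons)+10=b, e(vowel)+1=f, c(cons)+10=m, t(cons)+10=d, o(vowel)+1=p, r(cons)+10=b.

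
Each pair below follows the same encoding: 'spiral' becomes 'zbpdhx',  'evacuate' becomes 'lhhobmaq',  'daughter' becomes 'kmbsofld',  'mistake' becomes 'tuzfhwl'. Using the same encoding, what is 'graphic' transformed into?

Shifts by position in spiral: pos 0: s→z (+7), pos 1: p→b (+12), pos 2: i→p (+7), pos 3: r→d (+12) — repeating every 2. It's a Vigenère-style cipher with numeric key [7,12]: position i shifts by key[i mod 2].
Applying it to graphic: g+7=n, r+12=d, a+7=h, p+12=b, h+7=o, i+12=u, c+7=j.

ndhbouj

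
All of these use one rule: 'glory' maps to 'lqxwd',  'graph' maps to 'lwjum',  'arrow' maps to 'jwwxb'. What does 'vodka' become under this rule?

The shift depends on letter class: consonant g→l is +5, but vowel o→x is +9. The rule splits by letter class: vowels +9, consonants +5.
Applying it to vodka: v(cons)+5=a, o(vowel)+9=x, d(cons)+5=i, k(cons)+5=p, a(vowel)+9=j.

axipj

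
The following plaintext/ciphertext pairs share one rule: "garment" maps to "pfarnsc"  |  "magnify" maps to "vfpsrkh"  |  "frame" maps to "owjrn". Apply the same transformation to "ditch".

Shifts by position in garment: pos 0: g→p (+9), pos 1: a→f (+5), pos 2: r→a (+9), pos 3: m→r (+5) — repeating every 2. A repeating key of period 2 is used — shifts +9, +5 over and over.
On ditch: d+9=m, i+5=n, t+9=c, c+5=h, h+9=q.

mnchq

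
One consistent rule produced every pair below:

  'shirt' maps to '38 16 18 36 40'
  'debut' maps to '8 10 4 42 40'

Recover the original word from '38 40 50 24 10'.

style

s(#19)→38 and h(#8)→16: differences scale by 2, so n = 2·pos + 0. With a=1..z=26, the number is 2·pos.
Undoing it on 38 40 50 24 10: 38→(38−0)÷2=19=s, 40→(40−0)÷2=20=t, 50→(50−0)÷2=25=y, 24→(24−0)÷2=12=l, 10→(10−0)÷2=5=e.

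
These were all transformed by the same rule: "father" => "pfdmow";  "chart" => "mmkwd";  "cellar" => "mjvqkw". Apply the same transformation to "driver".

It's a Vigenère-style cipher with numeric key [10,5]: position i shifts by key[i mod 2].
For driver: d+10=n, r+5=w, i+10=s, v+5=a, e+10=o, r+5=w.

nwsaow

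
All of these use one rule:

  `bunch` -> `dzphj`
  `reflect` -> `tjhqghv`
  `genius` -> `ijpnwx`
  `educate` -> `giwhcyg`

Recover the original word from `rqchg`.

Shifts by position in bunch: pos 0: b→d (+2), pos 1: u→z (+5), pos 2: n→p (+2), pos 3: c→h (+5) — repeating every 2. A repeating key of period 2 is used — shifts +2, +5 over and over.
Undoing it on rqchg: r−2=p, q−5=l, c−2=a, h−5=c, g−2=e.

place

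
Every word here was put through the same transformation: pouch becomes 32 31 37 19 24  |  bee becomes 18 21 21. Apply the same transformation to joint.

26 31 25 30 36

p is letter #16 and maps to 32: an offset of 16. The number is (letter's place in the alphabet, a=1) + 16.
For joint: j=10→26, o=15→31, i=9→25, n=14→30, t=20→36.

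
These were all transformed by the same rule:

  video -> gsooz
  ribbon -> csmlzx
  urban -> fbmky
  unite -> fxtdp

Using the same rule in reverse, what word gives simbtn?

Shifts by position in video: pos 0: v→g (+11), pos 1: i→s (+10), pos 2: d→o (+11), pos 3: e→o (+10) — repeating every 2. It's a Vigenère-style cipher with numeric key [11,10]: position i shifts by key[i mod 2].
Undoing it on simbtn: s−11=h, i−10=y, m−11=b, b−10=r, t−11=i, n−10=d.

hybrid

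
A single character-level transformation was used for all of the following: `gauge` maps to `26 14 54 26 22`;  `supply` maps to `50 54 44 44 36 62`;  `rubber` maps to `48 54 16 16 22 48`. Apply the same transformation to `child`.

18 28 30 36 20

g(#7)→26 and a(#1)→14: differences scale by 2, so n = 2·pos + 12. The formula is n = 2×(alphabet index, a=1) + 12.
For child: c=3→18, h=8→28, i=9→30, l=12→36, d=4→20.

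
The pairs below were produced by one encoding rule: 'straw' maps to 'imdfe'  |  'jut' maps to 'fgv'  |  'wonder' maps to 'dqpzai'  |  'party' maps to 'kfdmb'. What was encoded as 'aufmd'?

ratio

Read the word backwards and shift each letter +12.
Reversing it on aufmd: shift back: a−12=o, u−12=i, f−12=t, m−12=a, d−12=r → oitar; then reverse → ratio.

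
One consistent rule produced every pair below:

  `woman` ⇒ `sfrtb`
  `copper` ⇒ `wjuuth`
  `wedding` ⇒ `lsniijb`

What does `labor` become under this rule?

The output letters match the input read backwards, each shifted +5: woman reversed is namow. Two steps: reverse the string, then apply a Caesar shift of +5.
For labor: reverse → robal; then shift: r+5=w, o+5=t, b+5=g, a+5=f, l+5=q.

wtgfq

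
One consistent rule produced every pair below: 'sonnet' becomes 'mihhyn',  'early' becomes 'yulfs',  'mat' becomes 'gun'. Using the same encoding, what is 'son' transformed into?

Each letter is shifted forward by 20 in the alphabet (a Caesar shift of +20).
On son: s+20=m, o+20=i, n+20=h.

mih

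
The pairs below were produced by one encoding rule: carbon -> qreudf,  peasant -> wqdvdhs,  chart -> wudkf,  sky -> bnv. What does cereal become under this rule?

odhuhf

The output letters match the input read backwards, each shifted +3: carbon reversed is nobrac. Two steps: reverse the string, then apply a Caesar shift of +3.
For cereal: reverse → laerec; then shift: l+3=o, a+3=d, e+3=h, r+3=u, e+3=h, c+3=f.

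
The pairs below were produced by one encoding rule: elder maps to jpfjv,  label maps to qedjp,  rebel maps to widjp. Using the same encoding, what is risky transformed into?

Shifts by position in elder: pos 0: e→j (+5), pos 1: l→p (+4), pos 2: d→f (+2), pos 3: e→j (+5), pos 4: r→v (+4) — repeating every 3. A repeating key of period 3 is used — shifts +5, +4, +2 over and over.
Applying it to risky: r+5=w, i+4=m, s+2=u, k+5=p, y+4=c.

wmupc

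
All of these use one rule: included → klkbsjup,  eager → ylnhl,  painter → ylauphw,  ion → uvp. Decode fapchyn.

gravity

The output letters match the input read backwards, each shifted +7: included reversed is dedulcni. Two steps: reverse the string, then apply a Caesar shift of +7.
Reversing it on fapchyn: shift back: f−7=y, a−7=t, p−7=i, c−7=v, h−7=a, y−7=r, n−7=g → ytivarg; then reverse → gravity.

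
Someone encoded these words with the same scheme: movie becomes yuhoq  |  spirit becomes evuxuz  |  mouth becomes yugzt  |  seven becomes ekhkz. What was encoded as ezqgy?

steam

It's a Vigenère-style cipher with numeric key [12,6]: position i shifts by key[i mod 2].
Undoing it on ezqgy: e−12=s, z−6=t, q−12=e, g−6=a, y−12=m.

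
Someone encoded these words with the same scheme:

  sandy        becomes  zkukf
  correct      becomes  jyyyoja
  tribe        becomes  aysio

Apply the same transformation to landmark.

The shift depends on letter class: consonant s→z is +7, but vowel a→k is +10. Vowels shift forward by 10 and consonants shift forward by 7.
For landmark: l(cons)+7=s, a(vowel)+10=k, n(cons)+7=u, d(cons)+7=k, m(cons)+7=t, a(vowel)+10=k, r(cons)+7=y, k(cons)+7=r.

skuktkyr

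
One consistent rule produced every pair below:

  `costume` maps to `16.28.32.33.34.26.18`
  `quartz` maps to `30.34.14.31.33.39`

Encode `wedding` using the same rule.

c is letter #3 and maps to 16: an offset of 13. Letters become their 1-based position plus 13 (so a→14, b→15, …).
Applying it to wedding: w=23→36, e=5→18, d=4→17, d=4→17, i=9→22, n=14→27, g=7→20.

36.18.17.17.22.27.20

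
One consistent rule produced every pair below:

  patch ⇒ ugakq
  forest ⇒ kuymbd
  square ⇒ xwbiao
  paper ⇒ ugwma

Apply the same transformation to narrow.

The shift increases by 1 at each position, starting from +5: 5, 6, 7, ….
On narrow: n+5=s, a+6=g, r+7=y, r+8=z, o+9=x, w+10=g.

sgyzxg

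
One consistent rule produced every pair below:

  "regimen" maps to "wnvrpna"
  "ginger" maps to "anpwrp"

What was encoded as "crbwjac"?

Two steps: reverse the string, then apply a Caesar shift of +9.
Reversing it on crbwjac: shift back: c−9=t, r−9=i, b−9=s, w−9=n, j−9=a, a−9=r, c−9=t → tisnart; then reverse → transit.

transit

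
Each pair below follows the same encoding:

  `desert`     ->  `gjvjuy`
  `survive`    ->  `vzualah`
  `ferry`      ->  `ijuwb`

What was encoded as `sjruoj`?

Shifts by position in desert: pos 0: d→g (+3), pos 1: e→j (+5), pos 2: s→v (+3), pos 3: e→j (+5) — repeating every 2. A repeating key of period 2 is used — shifts +3, +5 over and over.
Reversing it on sjruoj: s−3=p, j−5=e, r−3=o, u−5=p, o−3=l, j−5=e.

people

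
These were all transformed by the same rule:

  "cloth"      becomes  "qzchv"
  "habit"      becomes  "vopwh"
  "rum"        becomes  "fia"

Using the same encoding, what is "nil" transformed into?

Compare letters: c→q is +14, l→z is +14, o→c is +14 — a constant shift. Every letter moves 14 places later in the alphabet, wrapping around z→a.
For nil: n+14=b, i+14=w, l+14=z.

bwz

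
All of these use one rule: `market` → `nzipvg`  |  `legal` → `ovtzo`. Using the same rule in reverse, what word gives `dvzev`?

weave

Each letter is replaced by its mirror in the alphabet: a↔z, b↔y, c↔x, and so on (the Atbash cipher).
Decoding dvzev: d↔w, v↔e, z↔a, e↔v, v↔e.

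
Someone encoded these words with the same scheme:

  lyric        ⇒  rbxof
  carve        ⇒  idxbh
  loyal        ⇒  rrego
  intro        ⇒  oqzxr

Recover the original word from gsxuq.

Shifts by position in lyric: pos 0: l→r (+6), pos 1: y→b (+3), pos 2: r→x (+6), pos 3: i→o (+6), pos 4: c→f (+3) — repeating every 3. It's a Vigenère-style cipher with numeric key [6,3,6]: position i shifts by key[i mod 3].
Reversing it on gsxuq: g−6=a, s−3=p, x−6=r, u−6=o, q−3=n.

apron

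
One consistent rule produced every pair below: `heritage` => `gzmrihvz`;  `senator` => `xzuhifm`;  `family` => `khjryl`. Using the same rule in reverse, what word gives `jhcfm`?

h(7)→g(6) and e(4)→z(25) fit y≡11x+7 (mod 26); the inverse of 11 mod 26 is 19. Treating letters as 0–25, the rule is x ↦ 11x + 7 (mod 26).
Undoing it on jhcfm: j(9)→19·(9−7)≡12=m; h(7)→19·(7−7)≡0=a; c(2)→19·(2−7)≡9=j; f(5)→19·(5−7)≡14=o; m(12)→19·(12−7)≡17=r (all mod 26).

major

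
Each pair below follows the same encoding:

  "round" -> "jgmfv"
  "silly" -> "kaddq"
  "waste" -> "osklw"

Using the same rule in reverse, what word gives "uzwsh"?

cheap

It's a constant shift of +18 (ROT18).
Undoing it on uzwsh: u−18=c, z−18=h, w−18=e, s−18=a, h−18=p.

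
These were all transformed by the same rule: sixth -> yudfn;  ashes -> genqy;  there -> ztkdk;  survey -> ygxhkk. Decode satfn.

Shifts by position in sixth: pos 0: s→y (+6), pos 1: i→u (+12), pos 2: x→d (+6), pos 3: t→f (+12) — repeating every 2. The shifts repeat in a cycle of length 2: positions 0,1,… shift by +6, +12, then the pattern repeats.
Decoding satfn: s−6=m, a−12=o, t−6=n, f−12=t, n−6=h.

month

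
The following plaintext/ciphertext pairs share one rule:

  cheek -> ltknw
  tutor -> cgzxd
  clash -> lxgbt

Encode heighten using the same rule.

qqoptznz

The shifts repeat in a cycle of length 3: positions 0,1,… shift by +9, +12, +6, then the pattern repeats.
For heighten: h+9=q, e+12=q, i+6=o, g+9=p, h+12=t, t+6=z, e+9=n, n+12=z.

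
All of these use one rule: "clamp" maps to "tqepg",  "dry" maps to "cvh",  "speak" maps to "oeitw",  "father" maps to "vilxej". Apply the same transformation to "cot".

The output letters match the input read backwards, each shifted +4: clamp reversed is pmalc. The word is reversed, then every letter is shifted forward by 4.
On cot: reverse → toc; then shift: t+4=x, o+4=s, c+4=g.

xsg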